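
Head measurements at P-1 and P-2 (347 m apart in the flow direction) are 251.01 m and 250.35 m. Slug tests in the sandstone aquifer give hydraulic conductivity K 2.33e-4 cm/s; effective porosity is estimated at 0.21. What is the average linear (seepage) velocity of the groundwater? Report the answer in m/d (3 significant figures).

Hydraulic gradient i = (251.01 − 250.35) / 347 = 0.66 / 347 = 0.001902
K = 2.33e-4 cm/s × 864 = 0.2013 m/d
Darcy flux q = K·i = 0.2013 × 0.001902 = 3.829e-4 m/d
v_s = q/n_e = 3.829e-4/0.21 = 0.001823 m/d

0.00182 m/d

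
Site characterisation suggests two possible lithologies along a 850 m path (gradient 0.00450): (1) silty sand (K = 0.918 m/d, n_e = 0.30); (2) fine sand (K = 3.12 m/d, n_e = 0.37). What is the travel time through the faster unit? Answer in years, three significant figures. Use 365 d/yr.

61.4 years

Unit 1 (silty sand): v = 0.918×0.0045/0.30 = 0.01377 m/d, t = 850/0.01377 = 61730 d
Unit 2 (fine sand): v = 3.12×0.0045/0.37 = 0.03795 m/d, t = 850/0.03795 = 22400 d
Faster: 22400 d / 365 = 61.4 yr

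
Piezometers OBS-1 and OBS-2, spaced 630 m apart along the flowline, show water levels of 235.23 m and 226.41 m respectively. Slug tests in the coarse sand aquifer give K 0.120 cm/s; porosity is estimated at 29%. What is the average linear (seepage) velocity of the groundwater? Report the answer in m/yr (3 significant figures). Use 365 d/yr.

Hydraulic gradient i = (235.23 − 226.41) / 630 = 8.82 / 630 = 0.01400
K = 0.120 cm/s × 864 = 103.7 m/d
Specific discharge q = 103.7 × 0.01400 = 1.452 m/d
v_s = q/n_e = 1.452/0.29 = 5.005 m/d
   = 5.005 × 365 = 1830 m/yr

1830 m/yr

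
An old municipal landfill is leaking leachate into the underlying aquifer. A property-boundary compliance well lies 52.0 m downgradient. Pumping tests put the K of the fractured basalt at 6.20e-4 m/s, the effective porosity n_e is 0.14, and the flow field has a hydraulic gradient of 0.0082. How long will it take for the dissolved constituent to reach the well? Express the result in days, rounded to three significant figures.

K = 6.20e-4 m/s × 86400 s/d = 53.57 m/d
Darcy flux q = K·i = 53.57 × 0.0082 = 0.4393 m/d
v_s = q/n_e = 0.4393/0.14 = 3.138 m/d
t = L / v = 52.0 / 3.138 = 16.57 d

16.6 days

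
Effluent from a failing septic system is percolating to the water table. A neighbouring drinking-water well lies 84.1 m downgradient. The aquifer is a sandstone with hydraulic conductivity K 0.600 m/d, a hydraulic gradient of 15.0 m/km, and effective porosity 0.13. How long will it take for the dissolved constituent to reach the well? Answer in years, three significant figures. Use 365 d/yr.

3.33 years

q = Ki = 0.600 × 0.015 = 0.009000 m/d
Average linear velocity = 0.009000 / 0.13 = 0.06923 m/d
t = L / v = 84.1 / 0.06923 = 1215 d
   = 1215 / 365 = 3.33 yr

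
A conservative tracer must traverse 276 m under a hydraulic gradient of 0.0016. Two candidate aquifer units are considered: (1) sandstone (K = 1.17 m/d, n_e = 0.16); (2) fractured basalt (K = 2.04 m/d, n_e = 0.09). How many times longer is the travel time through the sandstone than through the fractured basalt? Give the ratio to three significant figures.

Unit 1 (sandstone): v = 1.17×0.0016/0.16 = 0.01170 m/d, t = 276/0.01170 = 23590 d
Unit 2 (fractured basalt): v = 2.04×0.0016/0.09 = 0.03627 m/d, t = 276/0.03627 = 7610 d
t(sandstone) / t(fractured basalt) = 23590/7610 = 3.10

3.10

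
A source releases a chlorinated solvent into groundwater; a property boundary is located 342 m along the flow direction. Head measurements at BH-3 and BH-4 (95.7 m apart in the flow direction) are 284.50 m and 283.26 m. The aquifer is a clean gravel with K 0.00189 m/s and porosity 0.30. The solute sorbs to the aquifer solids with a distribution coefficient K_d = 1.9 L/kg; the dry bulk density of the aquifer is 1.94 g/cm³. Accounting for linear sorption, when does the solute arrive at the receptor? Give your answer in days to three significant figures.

Hydraulic gradient i = (284.50 − 283.26) / 95.7 = 1.24 / 95.7 = 0.01296
K = 0.00189 m/s × 86400 s/d = 163.3 m/d
q = Ki = 163.3 × 0.01296 = 2.116 m/d
v_s = q/n_e = 2.116/0.30 = 7.053 m/d
Retardation R = 1 + ρ_b·K_d/n = 1 + 1.94×1.9/0.30 = 13.29
Contaminant velocity v_c = v/R = 7.053/13.29 = 0.5308 m/d
t = L/v_c = 342/0.5308 = 644.3 d

644 days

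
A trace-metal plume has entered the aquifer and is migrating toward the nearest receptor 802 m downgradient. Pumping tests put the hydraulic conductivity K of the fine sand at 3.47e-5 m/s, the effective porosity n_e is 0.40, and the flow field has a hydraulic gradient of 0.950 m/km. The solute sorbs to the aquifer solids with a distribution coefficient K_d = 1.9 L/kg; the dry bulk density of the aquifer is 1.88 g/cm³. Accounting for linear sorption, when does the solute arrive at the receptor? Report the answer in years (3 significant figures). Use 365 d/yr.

K = 3.47e-5 m/s × 86400 s/d = 2.998 m/d
q = Ki = 2.998 × 9.5e-4 = 0.002848 m/d
v = Ki/n = 2.998·9.5e-4/0.40 = 0.007120 m/d
Retardation R = 1 + ρ_b·K_d/n = 1 + 1.88×1.9/0.40 = 9.930
Contaminant velocity v_c = v/R = 0.007120/9.930 = 7.171e-4 m/d
t = L/v_c = 802/7.171e-4 = 1.118e6 d
   = 1.118e6/365 = 3060 yr

3060 years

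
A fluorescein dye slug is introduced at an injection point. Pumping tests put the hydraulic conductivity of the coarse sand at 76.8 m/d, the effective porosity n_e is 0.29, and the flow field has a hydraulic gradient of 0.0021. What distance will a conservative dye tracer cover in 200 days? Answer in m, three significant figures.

111 m

Specific discharge q = 76.8 × 0.0021 = 0.1613 m/d
Seepage velocity v = q / n = 0.1613 / 0.29 = 0.5561 m/d
L = v × T = 0.5561 × 200 = 111.2 m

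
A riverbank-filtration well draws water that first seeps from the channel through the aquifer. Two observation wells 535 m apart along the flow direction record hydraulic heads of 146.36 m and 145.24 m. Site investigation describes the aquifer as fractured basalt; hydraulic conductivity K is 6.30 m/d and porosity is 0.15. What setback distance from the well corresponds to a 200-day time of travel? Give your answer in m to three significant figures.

Hydraulic gradient i = (146.36 − 145.24) / 535 = 1.12 / 535 = 0.002093
Darcy flux q = K·i = 6.30 × 0.002093 = 0.01319 m/d
v = Ki/n = 6.30·0.002093/0.15 = 0.08793 m/d
L = v × T = 0.08793 × 200 = 17.59 m

17.6 m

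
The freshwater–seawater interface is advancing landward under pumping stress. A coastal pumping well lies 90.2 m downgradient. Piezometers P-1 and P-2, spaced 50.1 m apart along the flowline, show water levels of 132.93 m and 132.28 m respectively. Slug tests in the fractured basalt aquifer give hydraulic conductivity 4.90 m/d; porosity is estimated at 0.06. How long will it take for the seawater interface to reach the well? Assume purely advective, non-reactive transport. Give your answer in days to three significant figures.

85.1 days

Hydraulic gradient i = (132.93 − 132.28) / 50.1 = 0.65 / 50.1 = 0.01297
Darcy flux q = K·i = 4.90 × 0.01297 = 0.06357 m/d
v = Ki/n = 4.90·0.01297/0.06 = 1.060 m/d
t = L / v = 90.2 / 1.060 = 85.13 d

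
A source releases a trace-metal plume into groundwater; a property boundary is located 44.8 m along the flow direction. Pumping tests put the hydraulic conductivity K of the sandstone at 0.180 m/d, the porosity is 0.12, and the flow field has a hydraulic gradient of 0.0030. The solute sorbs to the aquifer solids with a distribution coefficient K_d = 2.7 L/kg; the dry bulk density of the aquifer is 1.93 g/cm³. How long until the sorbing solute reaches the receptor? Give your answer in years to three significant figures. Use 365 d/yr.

1210 years

Darcy flux q = K·i = 0.180 × 0.0030 = 5.400e-4 m/d
Average linear velocity = 5.400e-4 / 0.12 = 0.004500 m/d
Retardation R = 1 + ρ_b·K_d/n = 1 + 1.93×2.7/0.12 = 44.43
Contaminant velocity v_c = v/R = 0.004500/44.43 = 1.013e-4 m/d
t = L/v_c = 44.8/1.013e-4 = 442300 d
   = 442300/365 = 1210 yr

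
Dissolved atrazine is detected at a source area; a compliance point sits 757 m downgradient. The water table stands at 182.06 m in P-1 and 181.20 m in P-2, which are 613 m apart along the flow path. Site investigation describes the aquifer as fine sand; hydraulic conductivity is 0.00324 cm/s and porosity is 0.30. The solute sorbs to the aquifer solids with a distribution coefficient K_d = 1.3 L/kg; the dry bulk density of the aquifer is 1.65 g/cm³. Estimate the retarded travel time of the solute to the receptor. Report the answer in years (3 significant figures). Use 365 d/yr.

Hydraulic gradient i = (182.06 − 181.20) / 613 = 0.86 / 613 = 0.001403
K = 0.00324 cm/s × 864 = 2.799 m/d
q = Ki = 2.799 × 0.001403 = 0.003927 m/d
Average linear velocity = 0.003927 / 0.30 = 0.01309 m/d
Retardation R = 1 + ρ_b·K_d/n = 1 + 1.65×1.3/0.30 = 8.150
Contaminant velocity v_c = v/R = 0.01309/8.150 = 0.001606 m/d
t = L/v_c = 757/0.001606 = 471300 d
   = 471300/365 = 1290 yr

1290 years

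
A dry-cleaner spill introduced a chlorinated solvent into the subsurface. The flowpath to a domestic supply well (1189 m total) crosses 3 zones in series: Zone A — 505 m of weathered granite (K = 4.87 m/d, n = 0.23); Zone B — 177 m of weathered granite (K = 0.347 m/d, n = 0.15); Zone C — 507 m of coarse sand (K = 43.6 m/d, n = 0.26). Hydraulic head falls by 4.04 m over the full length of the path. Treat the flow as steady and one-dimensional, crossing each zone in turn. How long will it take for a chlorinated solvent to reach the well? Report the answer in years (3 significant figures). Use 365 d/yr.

Continuity: the same q passes through each zone, so ΔH = q·Σ(L_j/K_j) — the zones act as resistances in series.
Σ(L/K) = 505/4.87 + 177/0.347 + 507/43.6 = 103.7 + 510.1 + 11.63 = 625.4 d
q = ΔH / Σ(L/K) = 4.04 / 625.4 = 0.006460 m/d (same in every zone)
Zone A: v = q/n = 0.006460/0.23 = 0.02809 m/d → t_A = 505/0.02809 = 17980 d
Zone B: v = q/n = 0.006460/0.15 = 0.04307 m/d → t_B = 177/0.04307 = 4110 d
Zone C: v = q/n = 0.006460/0.26 = 0.02485 m/d → t_C = 507/0.02485 = 20410 d
Total t = 17980 + 4110 + 20410 = 42500 d
   = 42500 / 365 = 116 yr

116 years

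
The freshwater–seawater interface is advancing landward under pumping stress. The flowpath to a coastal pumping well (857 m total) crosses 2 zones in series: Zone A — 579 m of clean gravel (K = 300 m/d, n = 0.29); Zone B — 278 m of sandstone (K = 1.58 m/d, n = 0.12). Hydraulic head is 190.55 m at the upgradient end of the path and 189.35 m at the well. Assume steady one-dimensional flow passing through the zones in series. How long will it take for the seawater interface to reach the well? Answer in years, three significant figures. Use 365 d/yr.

81.7 years

Total head drop ΔH = 190.55 − 189.35 = 1.20 m
Steady 1-D flow in series ⇒ the Darcy flux q is identical in every zone and the zone head losses add (resistances L/K in series).
Σ(L/K) = 579/300 + 278/1.58 = 1.930 + 175.9 = 177.9 d
q = ΔH / Σ(L/K) = 1.20 / 177.9 = 0.006746 m/d (same in every zone)
Zone A: v = q/n = 0.006746/0.29 = 0.02326 m/d → t_A = 579/0.02326 = 24890 d
Zone B: v = q/n = 0.006746/0.12 = 0.05622 m/d → t_B = 278/0.05622 = 4945 d
Total t = 24890 + 4945 = 29830 d
   = 29830 / 365 = 81.7 yr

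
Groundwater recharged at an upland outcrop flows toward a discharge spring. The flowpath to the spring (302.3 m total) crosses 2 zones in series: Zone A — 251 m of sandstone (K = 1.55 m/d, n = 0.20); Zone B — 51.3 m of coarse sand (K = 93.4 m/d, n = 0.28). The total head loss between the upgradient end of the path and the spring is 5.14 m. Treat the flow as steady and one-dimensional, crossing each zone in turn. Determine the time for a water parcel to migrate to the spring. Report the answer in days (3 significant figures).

Steady 1-D flow in series ⇒ the Darcy flux q is identical in every zone and the zone head losses add (resistances L/K in series).
Σ(L/K) = 251/1.55 + 51.3/93.4 = 161.9 + 0.5493 = 162.5 d
q = ΔH / Σ(L/K) = 5.14 / 162.5 = 0.03163 m/d (same in every zone)
Zone A: v = q/n = 0.03163/0.20 = 0.1582 m/d → t_A = 251/0.1582 = 1587 d
Zone B: v = q/n = 0.03163/0.28 = 0.1130 m/d → t_B = 51.3/0.1130 = 454.1 d
Total t = 1587 + 454.1 = 2041 d

2040 days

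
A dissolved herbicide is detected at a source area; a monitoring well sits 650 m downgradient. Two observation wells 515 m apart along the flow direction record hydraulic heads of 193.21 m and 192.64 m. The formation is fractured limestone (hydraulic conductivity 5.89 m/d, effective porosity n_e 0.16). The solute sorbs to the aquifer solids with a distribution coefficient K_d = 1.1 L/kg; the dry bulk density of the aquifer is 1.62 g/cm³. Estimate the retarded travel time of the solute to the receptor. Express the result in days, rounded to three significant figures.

Hydraulic gradient i = (193.21 − 192.64) / 515 = 0.57 / 515 = 0.001107
Darcy flux q = K·i = 5.89 × 0.001107 = 0.006519 m/d
v = Ki/n = 5.89·0.001107/0.16 = 0.04074 m/d
Retardation R = 1 + ρ_b·K_d/n = 1 + 1.62×1.1/0.16 = 12.14
Contaminant velocity v_c = v/R = 0.04074/12.14 = 0.003357 m/d
t = L/v_c = 650/0.003357 = 193600 d

194000 days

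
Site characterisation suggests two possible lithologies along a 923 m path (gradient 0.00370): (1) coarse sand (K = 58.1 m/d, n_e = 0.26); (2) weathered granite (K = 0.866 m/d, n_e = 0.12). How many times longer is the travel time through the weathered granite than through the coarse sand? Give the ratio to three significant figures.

31.0

Unit 1 (coarse sand): v = 58.1×0.0037/0.26 = 0.8268 m/d, t = 923/0.8268 = 1116 d
Unit 2 (weathered granite): v = 0.866×0.0037/0.12 = 0.02670 m/d, t = 923/0.02670 = 34570 d
t(weathered granite) / t(coarse sand) = 34570/1116 = 31.0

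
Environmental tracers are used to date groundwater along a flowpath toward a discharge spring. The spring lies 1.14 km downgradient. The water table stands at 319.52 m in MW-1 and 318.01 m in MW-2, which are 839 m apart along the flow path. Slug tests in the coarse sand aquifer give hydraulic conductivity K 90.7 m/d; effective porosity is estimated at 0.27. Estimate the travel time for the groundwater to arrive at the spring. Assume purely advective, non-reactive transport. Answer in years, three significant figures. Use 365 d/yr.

Hydraulic gradient i = (319.52 − 318.01) / 839 = 1.51 / 839 = 0.001800
q = Ki = 90.7 × 0.001800 = 0.1632 m/d
Average linear velocity = 0.1632 / 0.27 = 0.6046 m/d
L = 1.14 km = 1140 m
t = L / v = 1140 / 0.6046 = 1886 d
   = 1886 / 365 = 5.17 yr

5.17 years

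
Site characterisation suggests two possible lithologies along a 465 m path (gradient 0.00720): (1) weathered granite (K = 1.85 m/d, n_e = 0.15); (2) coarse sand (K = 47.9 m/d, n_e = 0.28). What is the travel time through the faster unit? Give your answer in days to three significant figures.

Unit 1 (weathered granite): v = 1.85×0.0072/0.15 = 0.08880 m/d, t = 465/0.08880 = 5236 d
Unit 2 (coarse sand): v = 47.9×0.0072/0.28 = 1.232 m/d, t = 465/1.232 = 377.5 d
Faster unit: t = 378 d

378 days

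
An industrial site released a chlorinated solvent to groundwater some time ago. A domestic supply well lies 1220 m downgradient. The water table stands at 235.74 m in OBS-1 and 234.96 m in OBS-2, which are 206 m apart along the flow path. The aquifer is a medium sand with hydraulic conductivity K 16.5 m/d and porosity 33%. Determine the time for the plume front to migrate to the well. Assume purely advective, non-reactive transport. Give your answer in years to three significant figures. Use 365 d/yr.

17.7 years

Hydraulic gradient i = (235.74 − 234.96) / 206 = 0.78 / 206 = 0.003786
Specific discharge q = 16.5 × 0.003786 = 0.06248 m/d
v = Ki/n = 16.5·0.003786/0.33 = 0.1893 m/d
t = L / v = 1220 / 0.1893 = 6444 d
   = 6444 / 365 = 17.7 yr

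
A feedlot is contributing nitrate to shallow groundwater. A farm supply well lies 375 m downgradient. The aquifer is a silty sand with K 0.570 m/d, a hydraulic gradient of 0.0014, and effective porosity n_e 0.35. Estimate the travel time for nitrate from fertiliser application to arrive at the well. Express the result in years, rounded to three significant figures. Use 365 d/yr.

451 years

Darcy flux q = K·i = 0.570 × 0.0014 = 7.980e-4 m/d
Seepage velocity v = q / n = 7.980e-4 / 0.35 = 0.002280 m/d
t = L / v = 375 / 0.002280 = 164500 d
   = 164500 / 365 = 451 yr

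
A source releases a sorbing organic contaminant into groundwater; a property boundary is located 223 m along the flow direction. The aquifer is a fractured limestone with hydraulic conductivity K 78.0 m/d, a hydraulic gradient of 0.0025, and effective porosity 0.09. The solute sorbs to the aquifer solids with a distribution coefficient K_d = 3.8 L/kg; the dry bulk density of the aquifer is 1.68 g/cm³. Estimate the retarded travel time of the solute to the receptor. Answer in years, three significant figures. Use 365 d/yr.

20.3 years

q = Ki = 78.0 × 0.0025 = 0.1950 m/d
Seepage velocity v = q / n = 0.1950 / 0.09 = 2.167 m/d
Retardation R = 1 + ρ_b·K_d/n = 1 + 1.68×3.8/0.09 = 71.93
Contaminant velocity v_c = v/R = 2.167/71.93 = 0.03012 m/d
t = L/v_c = 223/0.03012 = 7404 d
   = 7404/365 = 20.3 yr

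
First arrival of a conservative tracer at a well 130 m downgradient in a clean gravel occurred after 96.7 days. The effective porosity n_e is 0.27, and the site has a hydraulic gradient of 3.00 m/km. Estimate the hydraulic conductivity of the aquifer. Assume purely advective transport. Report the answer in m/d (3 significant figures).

v = L / t = 130 / 96.7 = 1.344 m/d
K = v · n / i = 1.344 × 0.27 / 0.0030 = 121 m/d

121 m/d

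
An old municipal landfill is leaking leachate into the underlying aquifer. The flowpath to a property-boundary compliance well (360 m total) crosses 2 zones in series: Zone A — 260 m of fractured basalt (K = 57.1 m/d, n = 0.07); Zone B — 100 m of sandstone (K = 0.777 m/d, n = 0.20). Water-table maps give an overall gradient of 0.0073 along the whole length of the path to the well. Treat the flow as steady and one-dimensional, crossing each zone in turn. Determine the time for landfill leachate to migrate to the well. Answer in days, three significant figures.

For zones in series the flux q is common to all zones; the equivalent conductivity is the harmonic (thickness-weighted) mean, K_eq = L_total / Σ(L_j/K_j).
Σ(L/K) = 260/57.1 + 100/0.777 = 4.553 + 128.7 = 133.3 d
K_eq = L_total / Σ(L/K) = 360 / 133.3 = 2.702 m/d
q = K_eq · i = 2.702 × 0.0073 = 0.01972 m/d (same in every zone)
Zone A: v = q/n = 0.01972/0.07 = 0.2817 m/d → t_A = 260/0.2817 = 922.8 d
Zone B: v = q/n = 0.01972/0.20 = 0.09861 m/d → t_B = 100/0.09861 = 1014 d
Total t = 922.8 + 1014 = 1937 d

1940 days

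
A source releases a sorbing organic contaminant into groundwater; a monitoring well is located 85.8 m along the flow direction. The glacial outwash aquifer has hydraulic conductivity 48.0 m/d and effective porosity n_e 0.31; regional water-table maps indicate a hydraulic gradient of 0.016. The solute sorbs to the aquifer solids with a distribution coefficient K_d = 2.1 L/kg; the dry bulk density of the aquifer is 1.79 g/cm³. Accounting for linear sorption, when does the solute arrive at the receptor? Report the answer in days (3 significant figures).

455 days

q = Ki = 48.0 × 0.016 = 0.7680 m/d
Average linear velocity = 0.7680 / 0.31 = 2.477 m/d
Retardation R = 1 + ρ_b·K_d/n = 1 + 1.79×2.1/0.31 = 13.13
Contaminant velocity v_c = v/R = 2.477/13.13 = 0.1887 m/d
t = L/v_c = 85.8/0.1887 = 454.6 d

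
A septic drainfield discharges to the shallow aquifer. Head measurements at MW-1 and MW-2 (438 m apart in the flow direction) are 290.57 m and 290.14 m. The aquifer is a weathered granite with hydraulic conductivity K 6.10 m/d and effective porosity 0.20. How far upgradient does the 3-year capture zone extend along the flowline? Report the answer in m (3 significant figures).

Hydraulic gradient i = (290.57 − 290.14) / 438 = 0.43 / 438 = 9.817e-4
q = Ki = 6.10 × 9.817e-4 = 0.005989 m/d
v_s = q/n_e = 0.005989/0.20 = 0.02994 m/d
T = 3 yr × 365 = 1095 d
L = v × T = 0.02994 × 1095 = 32.79 m

32.8 m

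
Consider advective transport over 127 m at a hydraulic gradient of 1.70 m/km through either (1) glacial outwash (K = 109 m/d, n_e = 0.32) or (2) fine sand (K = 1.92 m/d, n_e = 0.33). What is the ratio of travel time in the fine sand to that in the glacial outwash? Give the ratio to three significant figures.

58.5

Unit 1 (glacial outwash): v = 109×0.0017/0.32 = 0.5791 m/d, t = 127/0.5791 = 219.3 d
Unit 2 (fine sand): v = 1.92×0.0017/0.33 = 0.009891 m/d, t = 127/0.009891 = 12840 d
t(fine sand) / t(glacial outwash) = 12840/219.3 = 58.5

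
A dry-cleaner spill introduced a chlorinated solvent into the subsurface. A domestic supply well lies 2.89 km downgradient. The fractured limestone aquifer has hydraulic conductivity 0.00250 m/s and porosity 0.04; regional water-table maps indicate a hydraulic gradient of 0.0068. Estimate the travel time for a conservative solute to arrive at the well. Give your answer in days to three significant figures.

K = 0.00250 m/s × 86400 s/d = 216.0 m/d
q = Ki = 216.0 × 0.0068 = 1.469 m/d
Average linear velocity = 1.469 / 0.04 = 36.72 m/d
L = 2.89 km = 2890 m
t = L / v = 2890 / 36.72 = 78.70 d

78.7 days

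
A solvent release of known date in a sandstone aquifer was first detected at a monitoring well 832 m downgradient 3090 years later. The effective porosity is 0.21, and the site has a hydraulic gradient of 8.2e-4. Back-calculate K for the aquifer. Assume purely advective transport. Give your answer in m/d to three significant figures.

0.189 m/d

t = 3090 years = 1.128e6 d
v = L / t = 832 / 1.128e6 = 7.377e-4 m/d
K = v · n / i = 7.377e-4 × 0.21 / 8.2e-4 = 0.189 m/d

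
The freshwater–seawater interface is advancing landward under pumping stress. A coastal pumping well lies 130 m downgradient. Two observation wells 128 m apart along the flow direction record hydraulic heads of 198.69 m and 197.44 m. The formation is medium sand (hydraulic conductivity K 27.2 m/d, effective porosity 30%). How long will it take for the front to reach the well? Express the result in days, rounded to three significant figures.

147 days

Hydraulic gradient i = (198.69 − 197.44) / 128 = 1.25 / 128 = 0.009766
Specific discharge q = 27.2 × 0.009766 = 0.2656 m/d
v = Ki/n = 27.2·0.009766/0.30 = 0.8854 m/d
t = L / v = 130 / 0.8854 = 146.8 d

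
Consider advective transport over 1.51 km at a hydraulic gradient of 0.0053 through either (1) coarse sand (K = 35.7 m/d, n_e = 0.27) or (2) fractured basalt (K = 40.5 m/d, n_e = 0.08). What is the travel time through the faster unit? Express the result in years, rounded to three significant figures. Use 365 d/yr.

1.54 years

Unit 1 (coarse sand): v = 35.7×0.0053/0.27 = 0.7008 m/d, t = 1510/0.7008 = 2155 d
Unit 2 (fractured basalt): v = 40.5×0.0053/0.08 = 2.683 m/d, t = 1510/2.683 = 562.8 d
Faster: 562.8 d / 365 = 1.54 yr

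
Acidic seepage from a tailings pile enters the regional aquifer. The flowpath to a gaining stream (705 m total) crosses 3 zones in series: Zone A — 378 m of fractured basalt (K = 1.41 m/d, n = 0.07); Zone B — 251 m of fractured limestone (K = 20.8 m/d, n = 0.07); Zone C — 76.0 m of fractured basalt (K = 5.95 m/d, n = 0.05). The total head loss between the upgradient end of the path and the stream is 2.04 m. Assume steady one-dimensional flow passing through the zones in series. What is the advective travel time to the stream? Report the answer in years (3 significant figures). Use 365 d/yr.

Continuity: the same q passes through each zone, so ΔH = q·Σ(L_j/K_j) — the zones act as resistances in series.
Σ(L/K) = 378/1.41 + 251/20.8 + 76.0/5.95 = 268.1 + 12.07 + 12.77 = 292.9 d
q = ΔH / Σ(L/K) = 2.04 / 292.9 = 0.006964 m/d (same in every zone)
Zone A: v = q/n = 0.006964/0.07 = 0.09949 m/d → t_A = 378/0.09949 = 3799 d
Zone B: v = q/n = 0.006964/0.07 = 0.09949 m/d → t_B = 251/0.09949 = 2523 d
Zone C: v = q/n = 0.006964/0.05 = 0.1393 m/d → t_C = 76.0/0.1393 = 545.6 d
Total t = 3799 + 2523 + 545.6 = 6868 d
   = 6868 / 365 = 18.8 yr

18.8 years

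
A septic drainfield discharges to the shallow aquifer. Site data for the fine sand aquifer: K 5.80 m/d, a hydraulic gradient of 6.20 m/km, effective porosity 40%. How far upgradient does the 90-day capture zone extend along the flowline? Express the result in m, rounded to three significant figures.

q = Ki = 5.80 × 0.0062 = 0.03596 m/d
v = Ki/n = 5.80·0.0062/0.40 = 0.08990 m/d
L = v × T = 0.08990 × 90 = 8.091 m

8.09 m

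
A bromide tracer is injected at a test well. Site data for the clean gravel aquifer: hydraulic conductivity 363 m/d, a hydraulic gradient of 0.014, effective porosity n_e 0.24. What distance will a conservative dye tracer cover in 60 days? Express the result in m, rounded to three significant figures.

Darcy flux q = K·i = 363 × 0.014 = 5.082 m/d
Average linear velocity = 5.082 / 0.24 = 21.18 m/d
L = v × T = 21.18 × 60 = 1271 m

1270 m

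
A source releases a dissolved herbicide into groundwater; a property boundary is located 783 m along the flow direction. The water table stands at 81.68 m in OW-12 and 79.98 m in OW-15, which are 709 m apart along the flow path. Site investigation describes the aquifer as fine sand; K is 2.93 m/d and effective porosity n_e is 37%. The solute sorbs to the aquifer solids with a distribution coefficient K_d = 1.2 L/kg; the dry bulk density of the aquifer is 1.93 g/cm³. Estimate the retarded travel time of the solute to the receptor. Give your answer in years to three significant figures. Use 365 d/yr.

Hydraulic gradient i = (81.68 − 79.98) / 709 = 1.70 / 709 = 0.002398
Specific discharge q = 2.93 × 0.002398 = 0.007025 m/d
v = Ki/n = 2.93·0.002398/0.37 = 0.01899 m/d
Retardation R = 1 + ρ_b·K_d/n = 1 + 1.93×1.2/0.37 = 7.259
Contaminant velocity v_c = v/R = 0.01899/7.259 = 0.002616 m/d
t = L/v_c = 783/0.002616 = 299400 d
   = 299400/365 = 820 yr

820 years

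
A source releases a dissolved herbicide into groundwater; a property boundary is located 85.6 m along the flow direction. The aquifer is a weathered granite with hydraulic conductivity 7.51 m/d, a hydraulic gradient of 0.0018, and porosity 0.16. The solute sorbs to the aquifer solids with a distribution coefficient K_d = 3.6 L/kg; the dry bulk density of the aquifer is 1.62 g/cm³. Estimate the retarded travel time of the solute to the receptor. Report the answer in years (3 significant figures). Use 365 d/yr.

Specific discharge q = 7.51 × 0.0018 = 0.01352 m/d
v_s = q/n_e = 0.01352/0.16 = 0.08449 m/d
Retardation R = 1 + ρ_b·K_d/n = 1 + 1.62×3.6/0.16 = 37.45
Contaminant velocity v_c = v/R = 0.08449/37.45 = 0.002256 m/d
t = L/v_c = 85.6/0.002256 = 37940 d
   = 37940/365 = 104 yr

104 years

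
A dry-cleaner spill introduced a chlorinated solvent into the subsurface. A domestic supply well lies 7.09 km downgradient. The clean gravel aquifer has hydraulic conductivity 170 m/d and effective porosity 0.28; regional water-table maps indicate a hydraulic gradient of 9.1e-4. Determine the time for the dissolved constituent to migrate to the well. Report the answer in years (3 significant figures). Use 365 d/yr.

q = Ki = 170 × 9.1e-4 = 0.1547 m/d
v = Ki/n = 170·9.1e-4/0.28 = 0.5525 m/d
L = 7.09 km = 7090 m
t = L / v = 7090 / 0.5525 = 12830 d
   = 12830 / 365 = 35.2 yr

35.2 years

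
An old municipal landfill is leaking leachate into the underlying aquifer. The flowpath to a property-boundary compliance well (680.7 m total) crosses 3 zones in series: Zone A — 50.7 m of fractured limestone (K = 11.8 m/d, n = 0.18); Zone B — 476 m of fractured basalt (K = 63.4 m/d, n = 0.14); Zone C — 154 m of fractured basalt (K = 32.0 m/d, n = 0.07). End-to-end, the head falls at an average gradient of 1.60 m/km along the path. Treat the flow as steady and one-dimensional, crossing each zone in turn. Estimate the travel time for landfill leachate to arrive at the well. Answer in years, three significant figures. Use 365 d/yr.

3.62 years

For zones in series the flux q is common to all zones; the equivalent conductivity is the harmonic (thickness-weighted) mean, K_eq = L_total / Σ(L_j/K_j).
Σ(L/K) = 50.7/11.8 + 476/63.4 + 154/32.0 = 4.297 + 7.508 + 4.813 = 16.62 d
K_eq = L_total / Σ(L/K) = 680.7 / 16.62 = 40.96 m/d
q = K_eq · i = 40.96 × 0.0016 = 0.06554 m/d (same in every zone)
Zone A: v = q/n = 0.06554/0.18 = 0.3641 m/d → t_A = 50.7/0.3641 = 139.2 d
Zone B: v = q/n = 0.06554/0.14 = 0.4682 m/d → t_B = 476/0.4682 = 1017 d
Zone C: v = q/n = 0.06554/0.07 = 0.9363 m/d → t_C = 154/0.9363 = 164.5 d
Total t = 139.2 + 1017 + 164.5 = 1320 d
   = 1320 / 365 = 3.62 yr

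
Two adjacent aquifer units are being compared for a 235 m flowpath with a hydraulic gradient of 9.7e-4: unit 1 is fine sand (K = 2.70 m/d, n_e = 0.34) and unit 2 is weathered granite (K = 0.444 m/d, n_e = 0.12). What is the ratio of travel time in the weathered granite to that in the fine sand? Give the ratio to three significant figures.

Unit 1 (fine sand): v = 2.70×9.7e-4/0.34 = 0.007703 m/d, t = 235/0.007703 = 30510 d
Unit 2 (weathered granite): v = 0.444×9.7e-4/0.12 = 0.003589 m/d, t = 235/0.003589 = 65480 d
t(weathered granite) / t(fine sand) = 65480/30510 = 2.15

2.15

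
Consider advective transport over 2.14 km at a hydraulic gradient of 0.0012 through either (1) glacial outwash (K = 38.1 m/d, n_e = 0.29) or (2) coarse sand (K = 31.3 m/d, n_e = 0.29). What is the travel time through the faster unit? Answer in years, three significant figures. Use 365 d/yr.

37.2 years

Unit 1 (glacial outwash): v = 38.1×0.0012/0.29 = 0.1577 m/d, t = 2140/0.1577 = 13570 d
Unit 2 (coarse sand): v = 31.3×0.0012/0.29 = 0.1295 m/d, t = 2140/0.1295 = 16520 d
Faster: 13570 d / 365 = 37.2 yr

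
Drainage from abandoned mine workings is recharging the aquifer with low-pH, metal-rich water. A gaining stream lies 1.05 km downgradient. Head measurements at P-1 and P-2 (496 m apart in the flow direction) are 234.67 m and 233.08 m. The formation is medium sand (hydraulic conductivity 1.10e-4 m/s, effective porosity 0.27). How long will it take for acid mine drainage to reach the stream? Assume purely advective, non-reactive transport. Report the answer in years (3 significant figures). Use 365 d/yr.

25.5 years

Hydraulic gradient i = (234.67 − 233.08) / 496 = 1.59 / 496 = 0.003206
K = 1.10e-4 m/s × 86400 s/d = 9.504 m/d
q = Ki = 9.504 × 0.003206 = 0.03047 m/d
v = Ki/n = 9.504·0.003206/0.27 = 0.1128 m/d
L = 1.05 km = 1050 m
t = L / v = 1050 / 0.1128 = 9305 d
   = 9305 / 365 = 25.5 yr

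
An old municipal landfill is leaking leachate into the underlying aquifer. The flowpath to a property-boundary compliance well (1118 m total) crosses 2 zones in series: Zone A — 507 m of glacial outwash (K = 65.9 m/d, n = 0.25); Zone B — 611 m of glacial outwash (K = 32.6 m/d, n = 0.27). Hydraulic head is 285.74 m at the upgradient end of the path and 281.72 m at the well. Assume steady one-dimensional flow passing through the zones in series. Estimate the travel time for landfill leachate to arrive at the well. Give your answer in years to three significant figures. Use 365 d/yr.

5.26 years

Total head drop ΔH = 285.74 − 281.72 = 4.02 m
Steady 1-D flow in series ⇒ the Darcy flux q is identical in every zone and the zone head losses add (resistances L/K in series).
Σ(L/K) = 507/65.9 + 611/32.6 = 7.693 + 18.74 = 26.44 d
q = ΔH / Σ(L/K) = 4.02 / 26.44 = 0.1521 m/d (same in every zone)
Zone A: v = q/n = 0.1521/0.25 = 0.6083 m/d → t_A = 507/0.6083 = 833.5 d
Zone B: v = q/n = 0.1521/0.27 = 0.5632 m/d → t_B = 611/0.5632 = 1085 d
Total t = 833.5 + 1085 = 1918 d
   = 1918 / 365 = 5.26 yr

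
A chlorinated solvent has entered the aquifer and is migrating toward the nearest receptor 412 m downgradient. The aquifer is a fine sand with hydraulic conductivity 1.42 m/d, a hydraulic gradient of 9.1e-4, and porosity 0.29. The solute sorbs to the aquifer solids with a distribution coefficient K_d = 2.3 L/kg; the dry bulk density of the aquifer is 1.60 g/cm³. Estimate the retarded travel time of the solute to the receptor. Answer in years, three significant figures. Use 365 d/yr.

Specific discharge q = 1.42 × 9.1e-4 = 0.001292 m/d
Seepage velocity v = q / n = 0.001292 / 0.29 = 0.004456 m/d
Retardation R = 1 + ρ_b·K_d/n = 1 + 1.60×2.3/0.29 = 13.69
Contaminant velocity v_c = v/R = 0.004456/13.69 = 3.255e-4 m/d
t = L/v_c = 412/3.255e-4 = 1.266e6 d
   = 1.266e6/365 = 3470 yr

3470 years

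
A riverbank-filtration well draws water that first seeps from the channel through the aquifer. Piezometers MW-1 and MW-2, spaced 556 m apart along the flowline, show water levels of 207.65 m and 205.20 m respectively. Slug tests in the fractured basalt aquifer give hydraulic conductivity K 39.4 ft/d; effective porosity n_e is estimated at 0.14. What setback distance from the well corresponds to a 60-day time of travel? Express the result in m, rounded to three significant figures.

Hydraulic gradient i = (207.65 − 205.20) / 556 = 2.45 / 556 = 0.004406
K = 39.4 ft/d × 0.3048 = 12.01 m/d
Specific discharge q = 12.01 × 0.004406 = 0.05292 m/d
v = Ki/n = 12.01·0.004406/0.14 = 0.3780 m/d
L = v × T = 0.3780 × 60 = 22.68 m

22.7 m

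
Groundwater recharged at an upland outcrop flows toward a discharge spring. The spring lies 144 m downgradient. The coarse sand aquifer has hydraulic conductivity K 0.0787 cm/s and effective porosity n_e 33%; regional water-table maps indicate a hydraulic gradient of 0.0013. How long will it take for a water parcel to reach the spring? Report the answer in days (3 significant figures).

538 days

K = 0.0787 cm/s × 864 = 68.00 m/d
q = Ki = 68.00 × 0.0013 = 0.08840 m/d
Average linear velocity = 0.08840 / 0.33 = 0.2679 m/d
t = L / v = 144 / 0.2679 = 537.6 d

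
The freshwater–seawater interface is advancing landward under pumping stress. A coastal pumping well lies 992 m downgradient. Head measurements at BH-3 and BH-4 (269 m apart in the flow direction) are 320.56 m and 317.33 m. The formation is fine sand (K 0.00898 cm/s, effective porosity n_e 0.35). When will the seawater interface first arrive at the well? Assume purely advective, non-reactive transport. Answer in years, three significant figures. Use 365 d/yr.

Hydraulic gradient i = (320.56 − 317.33) / 269 = 3.23 / 269 = 0.01201
K = 0.00898 cm/s × 864 = 7.759 m/d
Darcy flux q = K·i = 7.759 × 0.01201 = 0.09316 m/d
Seepage velocity v = q / n = 0.09316 / 0.35 = 0.2662 m/d
t = L / v = 992 / 0.2662 = 3727 d
   = 3727 / 365 = 10.2 yr

10.2 years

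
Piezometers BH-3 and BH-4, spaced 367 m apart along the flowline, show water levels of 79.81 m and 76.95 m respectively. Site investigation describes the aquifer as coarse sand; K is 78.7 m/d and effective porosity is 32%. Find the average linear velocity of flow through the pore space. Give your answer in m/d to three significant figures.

Hydraulic gradient i = (79.81 − 76.95) / 367 = 2.86 / 367 = 0.007793
q = Ki = 78.7 × 0.007793 = 0.6133 m/d
Average linear velocity = 0.6133 / 0.32 = 1.917 m/d

1.92 m/d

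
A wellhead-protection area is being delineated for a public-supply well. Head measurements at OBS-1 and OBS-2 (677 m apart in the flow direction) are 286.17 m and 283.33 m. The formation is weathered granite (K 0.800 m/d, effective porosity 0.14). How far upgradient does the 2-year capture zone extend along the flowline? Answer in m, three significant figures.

17.5 m

Hydraulic gradient i = (286.17 − 283.33) / 677 = 2.84 / 677 = 0.004195
Specific discharge q = 0.800 × 0.004195 = 0.003356 m/d
Average linear velocity = 0.003356 / 0.14 = 0.02397 m/d
T = 2 yr × 365 = 730 d
L = v × T = 0.02397 × 730 = 17.50 m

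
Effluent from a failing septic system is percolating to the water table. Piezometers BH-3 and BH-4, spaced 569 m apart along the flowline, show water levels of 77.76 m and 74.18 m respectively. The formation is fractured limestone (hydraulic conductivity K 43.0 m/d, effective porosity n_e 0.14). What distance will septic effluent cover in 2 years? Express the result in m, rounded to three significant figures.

Hydraulic gradient i = (77.76 − 74.18) / 569 = 3.58 / 569 = 0.006292
Darcy flux q = K·i = 43.0 × 0.006292 = 0.2705 m/d
v = Ki/n = 43.0·0.006292/0.14 = 1.932 m/d
T = 2 yr × 365 = 730 d
L = v × T = 1.932 × 730 = 1411 m

1410 m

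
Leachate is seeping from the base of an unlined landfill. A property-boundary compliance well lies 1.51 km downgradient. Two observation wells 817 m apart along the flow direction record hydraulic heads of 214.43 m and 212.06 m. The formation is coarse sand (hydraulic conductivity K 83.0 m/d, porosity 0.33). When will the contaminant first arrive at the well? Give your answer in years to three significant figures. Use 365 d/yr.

5.67 years

Hydraulic gradient i = (214.43 − 212.06) / 817 = 2.37 / 817 = 0.002901
Darcy flux q = K·i = 83.0 × 0.002901 = 0.2408 m/d
v_s = q/n_e = 0.2408/0.33 = 0.7296 m/d
L = 1.51 km = 1510 m
t = L / v = 1510 / 0.7296 = 2070 d
   = 2070 / 365 = 5.67 yr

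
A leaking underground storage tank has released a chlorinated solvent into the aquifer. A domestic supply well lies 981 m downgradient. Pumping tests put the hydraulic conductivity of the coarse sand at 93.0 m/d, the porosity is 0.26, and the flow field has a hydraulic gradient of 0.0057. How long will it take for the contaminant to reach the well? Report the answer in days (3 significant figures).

q = Ki = 93.0 × 0.0057 = 0.5301 m/d
v = Ki/n = 93.0·0.0057/0.26 = 2.039 m/d
t = L / v = 981 / 2.039 = 481.2 d

481 days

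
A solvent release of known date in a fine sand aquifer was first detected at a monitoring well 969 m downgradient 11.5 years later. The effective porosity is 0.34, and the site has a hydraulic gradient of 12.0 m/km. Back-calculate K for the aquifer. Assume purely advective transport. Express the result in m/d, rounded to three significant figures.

t = 11.5 years = 4198 d
v = L / t = 969 / 4198 = 0.2309 m/d
K = v · n / i = 0.2309 × 0.34 / 0.012 = 6.54 m/d

6.54 m/d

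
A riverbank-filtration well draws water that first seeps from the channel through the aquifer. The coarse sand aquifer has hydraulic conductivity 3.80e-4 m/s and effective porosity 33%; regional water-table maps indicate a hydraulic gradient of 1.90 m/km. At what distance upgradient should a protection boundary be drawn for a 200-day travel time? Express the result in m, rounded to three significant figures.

37.8 m

K = 3.80e-4 m/s × 86400 s/d = 32.83 m/d
Darcy flux q = K·i = 32.83 × 0.0019 = 0.06238 m/d
Seepage velocity v = q / n = 0.06238 / 0.33 = 0.1890 m/d
L = v × T = 0.1890 × 200 = 37.81 m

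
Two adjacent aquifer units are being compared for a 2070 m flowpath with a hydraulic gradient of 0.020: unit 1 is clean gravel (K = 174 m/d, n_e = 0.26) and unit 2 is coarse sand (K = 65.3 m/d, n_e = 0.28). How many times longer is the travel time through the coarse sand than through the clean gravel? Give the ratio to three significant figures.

Unit 1 (clean gravel): v = 174×0.020/0.26 = 13.38 m/d, t = 2070/13.38 = 154.7 d
Unit 2 (coarse sand): v = 65.3×0.020/0.28 = 4.664 m/d, t = 2070/4.664 = 443.8 d
t(coarse sand) / t(clean gravel) = 443.8/154.7 = 2.87

2.87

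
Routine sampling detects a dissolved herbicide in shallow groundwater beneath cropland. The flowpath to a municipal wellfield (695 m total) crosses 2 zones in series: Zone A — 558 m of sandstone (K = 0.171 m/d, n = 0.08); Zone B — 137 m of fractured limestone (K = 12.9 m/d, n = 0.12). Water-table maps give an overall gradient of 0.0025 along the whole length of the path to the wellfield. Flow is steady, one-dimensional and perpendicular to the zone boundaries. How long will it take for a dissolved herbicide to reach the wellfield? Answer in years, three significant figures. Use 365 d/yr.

Continuity: the same q passes through each zone, so ΔH = q·Σ(L_j/K_j) — the zones act as resistances in series.
Σ(L/K) = 558/0.171 + 137/12.9 = 3263 + 10.62 = 3274 d
K_eq = L_total / Σ(L/K) = 695 / 3274 = 0.2123 m/d
q = K_eq · i = 0.2123 × 0.0025 = 5.307e-4 m/d (same in every zone)
Zone A: v = q/n = 5.307e-4/0.08 = 0.006634 m/d → t_A = 558/0.006634 = 84110 d
Zone B: v = q/n = 5.307e-4/0.12 = 0.004423 m/d → t_B = 137/0.004423 = 30980 d
Total t = 84110 + 30980 = 115100 d
   = 115100 / 365 = 315 yr

315 years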